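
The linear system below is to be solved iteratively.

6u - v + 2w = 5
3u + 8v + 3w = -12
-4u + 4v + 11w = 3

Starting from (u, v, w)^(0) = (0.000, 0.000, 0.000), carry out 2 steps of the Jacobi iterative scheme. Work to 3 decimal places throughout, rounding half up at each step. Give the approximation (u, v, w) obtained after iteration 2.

(0.492, -1.915, 1.121)

Iteration 1:
  u = (5 - (-1)·0.000 - (2)·0.000) / (6) = 0.833
  v = (-12 - (3)·0.000 - (3)·0.000) / (8) = -1.500
  w = (3 - (-4)·0.000 - (4)·0.000) / (11) = 0.273
Iteration 2:
  u = (5 - (-1)·-1.500 - (2)·0.273) / (6) = 0.492
  v = (-12 - (3)·0.833 - (3)·0.273) / (8) = -1.915
  w = (3 - (-4)·0.833 - (4)·-1.500) / (11) = 1.121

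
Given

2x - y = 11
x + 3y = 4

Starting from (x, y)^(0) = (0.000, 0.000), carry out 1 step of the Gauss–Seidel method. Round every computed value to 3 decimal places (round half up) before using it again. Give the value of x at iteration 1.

Iteration 1:
  x = (11 - (-1)·0.000) / (2) = 5.500
  y = (4 - (1)·5.500) / (3) = -0.500

5.500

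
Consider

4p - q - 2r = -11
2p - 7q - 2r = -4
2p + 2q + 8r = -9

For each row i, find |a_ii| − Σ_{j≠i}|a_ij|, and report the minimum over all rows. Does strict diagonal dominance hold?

1

row 1: |4| − (1+2) = 1
row 2: |-7| − (2+2) = 3
row 3: |8| − (2+2) = 4
minimum over rows = 1 → strictly diagonally dominant (convergence guaranteed)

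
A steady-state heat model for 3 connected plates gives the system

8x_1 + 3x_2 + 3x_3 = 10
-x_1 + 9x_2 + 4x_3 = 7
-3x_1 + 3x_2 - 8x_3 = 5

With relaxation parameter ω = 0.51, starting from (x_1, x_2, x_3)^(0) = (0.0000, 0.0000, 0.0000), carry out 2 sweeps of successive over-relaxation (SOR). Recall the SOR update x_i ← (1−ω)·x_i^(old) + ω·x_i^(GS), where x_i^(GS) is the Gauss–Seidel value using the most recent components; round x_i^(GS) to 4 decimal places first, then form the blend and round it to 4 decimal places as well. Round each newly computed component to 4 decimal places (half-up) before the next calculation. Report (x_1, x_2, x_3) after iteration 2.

(0.9355, 0.7429, -0.5309)

Iteration 1:
  x_1: GS value = (10 - (3)·0.0000 - (3)·0.0000) / (8) = 1.2500;  x_1 ← (1−ω)·0.0000 + ω·1.2500 = 0.6375
  x_2: GS value = (7 - (-1)·0.6375 - (4)·0.0000) / (9) = 0.8486;  x_2 ← (1−ω)·0.0000 + ω·0.8486 = 0.4328
  x_3: GS value = (5 - (-3)·0.6375 - (3)·0.4328) / (-8) = -0.7018;  x_3 ← (1−ω)·0.0000 + ω·-0.7018 = -0.3579
Iteration 2:
  x_1: GS value = (10 - (3)·0.4328 - (3)·-0.3579) / (8) = 1.2219;  x_1 ← (1−ω)·0.6375 + ω·1.2219 = 0.9355
  x_2: GS value = (7 - (-1)·0.9355 - (4)·-0.3579) / (9) = 1.0408;  x_2 ← (1−ω)·0.4328 + ω·1.0408 = 0.7429
  x_3: GS value = (5 - (-3)·0.9355 - (3)·0.7429) / (-8) = -0.6972;  x_3 ← (1−ω)·-0.3579 + ω·-0.6972 = -0.5309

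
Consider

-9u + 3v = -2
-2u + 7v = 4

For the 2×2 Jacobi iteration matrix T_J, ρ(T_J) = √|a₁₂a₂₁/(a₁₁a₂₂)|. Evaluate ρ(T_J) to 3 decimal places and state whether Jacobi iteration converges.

0.309

a₁₂a₂₁/(a₁₁a₂₂) = (3)·(-2) / ((-9)·(7)) = 0.095238
ρ = √|0.095238| = √0.095238 = 0.309
ρ < 1, so Jacobi converges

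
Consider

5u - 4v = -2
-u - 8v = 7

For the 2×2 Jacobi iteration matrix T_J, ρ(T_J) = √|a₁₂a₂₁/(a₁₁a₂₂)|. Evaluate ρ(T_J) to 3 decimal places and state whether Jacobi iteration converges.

a₁₂a₂₁/(a₁₁a₂₂) = (-4)·(-1) / ((5)·(-8)) = -0.100000
ρ = √|-0.100000| = √0.100000 = 0.316
ρ < 1, so Jacobi converges

0.316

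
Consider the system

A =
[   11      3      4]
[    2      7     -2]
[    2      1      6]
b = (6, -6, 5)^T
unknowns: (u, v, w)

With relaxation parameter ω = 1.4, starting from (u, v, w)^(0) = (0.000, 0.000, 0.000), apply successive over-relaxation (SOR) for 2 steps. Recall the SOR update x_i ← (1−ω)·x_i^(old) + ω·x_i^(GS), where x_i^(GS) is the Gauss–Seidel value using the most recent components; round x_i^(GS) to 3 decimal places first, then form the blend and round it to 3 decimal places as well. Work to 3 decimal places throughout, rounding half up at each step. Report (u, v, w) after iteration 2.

Iteration 1:
  u: GS value = (6 - (3)·0.000 - (4)·0.000) / (11) = 0.545;  u ← (1−ω)·0.000 + ω·0.545 = 0.763
  v: GS value = (-6 - (2)·0.763 - (-2)·0.000) / (7) = -1.075;  v ← (1−ω)·0.000 + ω·-1.075 = -1.505
  w: GS value = (5 - (2)·0.763 - (1)·-1.505) / (6) = 0.830;  w ← (1−ω)·0.000 + ω·0.830 = 1.162
Iteration 2:
  u: GS value = (6 - (3)·-1.505 - (4)·1.162) / (11) = 0.533;  u ← (1−ω)·0.763 + ω·0.533 = 0.441
  v: GS value = (-6 - (2)·0.441 - (-2)·1.162) / (7) = -0.651;  v ← (1−ω)·-1.505 + ω·-0.651 = -0.309
  w: GS value = (5 - (2)·0.441 - (1)·-0.309) / (6) = 0.738;  w ← (1−ω)·1.162 + ω·0.738 = 0.568

(0.441, -0.309, 0.568)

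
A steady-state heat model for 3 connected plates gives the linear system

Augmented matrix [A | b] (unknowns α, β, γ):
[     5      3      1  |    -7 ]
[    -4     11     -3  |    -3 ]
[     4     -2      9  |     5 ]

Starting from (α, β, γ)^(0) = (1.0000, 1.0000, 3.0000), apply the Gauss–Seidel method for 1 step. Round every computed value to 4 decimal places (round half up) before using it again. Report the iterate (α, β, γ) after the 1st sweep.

Iteration 1:
  α = (-7 - (3)·1.0000 - (1)·3.0000) / (5) = -2.6000
  β = (-3 - (-4)·-2.6000 - (-3)·3.0000) / (11) = -0.4000
  γ = (5 - (4)·-2.6000 - (-2)·-0.4000) / (9) = 1.6222

(-2.6000, -0.4000, 1.6222)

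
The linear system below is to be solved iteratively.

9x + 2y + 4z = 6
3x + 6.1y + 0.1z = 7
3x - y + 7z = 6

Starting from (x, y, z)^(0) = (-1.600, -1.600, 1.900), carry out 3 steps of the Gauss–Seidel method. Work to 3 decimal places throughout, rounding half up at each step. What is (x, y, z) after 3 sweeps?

(-0.029, 1.145, 1.033)

Iteration 1:
  x = (6 - (2)·-1.600 - (4)·1.900) / (9) = 0.178
  y = (7 - (3)·0.178 - (0.1)·1.900) / (6.1) = 1.029
  z = (6 - (3)·0.178 - (-1)·1.029) / (7) = 0.928
Iteration 2:
  x = (6 - (2)·1.029 - (4)·0.928) / (9) = 0.026
  y = (7 - (3)·0.026 - (0.1)·0.928) / (6.1) = 1.120
  z = (6 - (3)·0.026 - (-1)·1.120) / (7) = 1.006
Iteration 3:
  x = (6 - (2)·1.120 - (4)·1.006) / (9) = -0.029
  y = (7 - (3)·-0.029 - (0.1)·1.006) / (6.1) = 1.145
  z = (6 - (3)·-0.029 - (-1)·1.145) / (7) = 1.033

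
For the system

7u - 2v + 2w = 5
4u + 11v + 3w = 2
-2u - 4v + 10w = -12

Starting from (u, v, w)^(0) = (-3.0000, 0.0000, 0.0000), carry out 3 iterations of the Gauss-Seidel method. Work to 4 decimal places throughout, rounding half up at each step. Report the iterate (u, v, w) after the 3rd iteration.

Iteration 1:
  u = (5 - (-2)·0.0000 - (2)·0.0000) / (7) = 0.7143
  v = (2 - (4)·0.7143 - (3)·0.0000) / (11) = -0.0779
  w = (-12 - (-2)·0.7143 - (-4)·-0.0779) / (10) = -1.0883
Iteration 2:
  u = (5 - (-2)·-0.0779 - (2)·-1.0883) / (7) = 1.0030
  v = (2 - (4)·1.0030 - (3)·-1.0883) / (11) = 0.1139
  w = (-12 - (-2)·1.0030 - (-4)·0.1139) / (10) = -0.9538
Iteration 3:
  u = (5 - (-2)·0.1139 - (2)·-0.9538) / (7) = 1.0193
  v = (2 - (4)·1.0193 - (3)·-0.9538) / (11) = 0.0713
  w = (-12 - (-2)·1.0193 - (-4)·0.0713) / (10) = -0.9676

(1.0193, 0.0713, -0.9676)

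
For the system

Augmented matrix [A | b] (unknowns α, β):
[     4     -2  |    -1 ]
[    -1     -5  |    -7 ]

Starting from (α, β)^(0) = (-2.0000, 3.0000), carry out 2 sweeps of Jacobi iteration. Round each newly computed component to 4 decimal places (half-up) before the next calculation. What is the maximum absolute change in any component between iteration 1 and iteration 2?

0.6500

Iteration 1:
  α = (-1 - (-2)·3.0000) / (4) = 1.2500
  β = (-7 - (-1)·-2.0000) / (-5) = 1.8000
Iteration 2:
  α = (-1 - (-2)·1.8000) / (4) = 0.6500
  β = (-7 - (-1)·1.2500) / (-5) = 1.1500
Change: (-0.6000, -0.6500) → max |·| = 0.6500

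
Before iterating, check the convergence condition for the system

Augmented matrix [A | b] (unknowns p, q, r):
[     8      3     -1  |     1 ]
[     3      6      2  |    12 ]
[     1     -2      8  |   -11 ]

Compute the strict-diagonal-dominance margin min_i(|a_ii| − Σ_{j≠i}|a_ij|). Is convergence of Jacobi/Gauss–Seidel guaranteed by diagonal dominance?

1

row 1: |8| − (3+1) = 4
row 2: |6| − (3+2) = 1
row 3: |8| − (1+2) = 5
minimum over rows = 1 → strictly diagonally dominant (convergence guaranteed)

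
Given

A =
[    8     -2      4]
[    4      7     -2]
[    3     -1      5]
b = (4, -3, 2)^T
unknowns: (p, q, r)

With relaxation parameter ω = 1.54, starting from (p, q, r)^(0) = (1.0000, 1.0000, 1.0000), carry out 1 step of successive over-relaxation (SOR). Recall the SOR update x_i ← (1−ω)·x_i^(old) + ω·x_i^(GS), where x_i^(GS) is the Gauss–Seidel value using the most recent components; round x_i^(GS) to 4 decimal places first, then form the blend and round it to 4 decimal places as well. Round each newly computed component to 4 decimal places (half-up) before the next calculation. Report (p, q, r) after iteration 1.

(-0.1550, -0.6236, 0.0272)

Iteration 1:
  p: GS value = (4 - (-2)·1.0000 - (4)·1.0000) / (8) = 0.2500;  p ← (1−ω)·1.0000 + ω·0.2500 = -0.1550
  q: GS value = (-3 - (4)·-0.1550 - (-2)·1.0000) / (7) = -0.0543;  q ← (1−ω)·1.0000 + ω·-0.0543 = -0.6236
  r: GS value = (2 - (3)·-0.1550 - (-1)·-0.6236) / (5) = 0.3683;  r ← (1−ω)·1.0000 + ω·0.3683 = 0.0272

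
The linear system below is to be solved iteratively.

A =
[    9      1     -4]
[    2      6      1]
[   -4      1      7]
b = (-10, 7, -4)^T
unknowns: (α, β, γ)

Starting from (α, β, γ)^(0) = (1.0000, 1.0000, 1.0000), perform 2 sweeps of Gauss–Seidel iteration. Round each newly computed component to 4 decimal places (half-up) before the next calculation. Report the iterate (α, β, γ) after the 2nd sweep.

Iteration 1:
  α = (-10 - (1)·1.0000 - (-4)·1.0000) / (9) = -0.7778
  β = (7 - (2)·-0.7778 - (1)·1.0000) / (6) = 1.2593
  γ = (-4 - (-4)·-0.7778 - (1)·1.2593) / (7) = -1.1958
Iteration 2:
  α = (-10 - (1)·1.2593 - (-4)·-1.1958) / (9) = -1.7825
  β = (7 - (2)·-1.7825 - (1)·-1.1958) / (6) = 1.9601
  γ = (-4 - (-4)·-1.7825 - (1)·1.9601) / (7) = -1.8700

(-1.7825, 1.9601, -1.8700)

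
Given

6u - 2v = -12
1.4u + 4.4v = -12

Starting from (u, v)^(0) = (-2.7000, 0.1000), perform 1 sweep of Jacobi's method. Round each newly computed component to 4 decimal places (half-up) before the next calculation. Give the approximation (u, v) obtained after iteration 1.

Iteration 1:
  u = (-12 - (-2)·0.1000) / (6) = -1.9667
  v = (-12 - (1.4)·-2.7000) / (4.4) = -1.8682

(-1.9667, -1.8682)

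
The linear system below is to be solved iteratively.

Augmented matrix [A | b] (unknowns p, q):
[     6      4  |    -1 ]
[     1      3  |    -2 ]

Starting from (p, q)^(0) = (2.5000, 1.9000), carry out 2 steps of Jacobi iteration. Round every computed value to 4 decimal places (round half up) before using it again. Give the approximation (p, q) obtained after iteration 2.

Iteration 1:
  p = (-1 - (4)·1.9000) / (6) = -1.4333
  q = (-2 - (1)·2.5000) / (3) = -1.5000
Iteration 2:
  p = (-1 - (4)·-1.5000) / (6) = 0.8333
  q = (-2 - (1)·-1.4333) / (3) = -0.1889

(0.8333, -0.1889)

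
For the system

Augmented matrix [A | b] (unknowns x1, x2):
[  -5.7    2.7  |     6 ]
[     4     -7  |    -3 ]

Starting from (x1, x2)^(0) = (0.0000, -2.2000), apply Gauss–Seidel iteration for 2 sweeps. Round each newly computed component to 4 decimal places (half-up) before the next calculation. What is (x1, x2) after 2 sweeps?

Iteration 1:
  x1 = (6 - (2.7)·-2.2000) / (-5.7) = -2.0947
  x2 = (-3 - (4)·-2.0947) / (-7) = -0.7684
Iteration 2:
  x1 = (6 - (2.7)·-0.7684) / (-5.7) = -1.4166
  x2 = (-3 - (4)·-1.4166) / (-7) = -0.3809

(-1.4166, -0.3809)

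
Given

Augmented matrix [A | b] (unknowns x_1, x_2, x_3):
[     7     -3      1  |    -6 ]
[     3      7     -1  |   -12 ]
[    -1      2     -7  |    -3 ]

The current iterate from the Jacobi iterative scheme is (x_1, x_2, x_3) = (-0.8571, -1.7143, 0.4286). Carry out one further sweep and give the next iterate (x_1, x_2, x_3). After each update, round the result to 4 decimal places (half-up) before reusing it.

(-1.6531, -1.2857, 0.0612)

One sweep:
  x_1 = (-6 - (-3)·-1.7143 - (1)·0.4286) / (7) = -1.6531
  x_2 = (-12 - (3)·-0.8571 - (-1)·0.4286) / (7) = -1.2857
  x_3 = (-3 - (-1)·-0.8571 - (2)·-1.7143) / (-7) = 0.0612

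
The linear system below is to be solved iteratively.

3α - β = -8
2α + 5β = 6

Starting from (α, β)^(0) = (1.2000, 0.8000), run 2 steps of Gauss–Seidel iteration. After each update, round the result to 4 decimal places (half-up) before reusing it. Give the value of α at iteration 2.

-1.9467

Iteration 1:
  α = (-8 - (-1)·0.8000) / (3) = -2.4000
  β = (6 - (2)·-2.4000) / (5) = 2.1600
Iteration 2:
  α = (-8 - (-1)·2.1600) / (3) = -1.9467
  β = (6 - (2)·-1.9467) / (5) = 1.9787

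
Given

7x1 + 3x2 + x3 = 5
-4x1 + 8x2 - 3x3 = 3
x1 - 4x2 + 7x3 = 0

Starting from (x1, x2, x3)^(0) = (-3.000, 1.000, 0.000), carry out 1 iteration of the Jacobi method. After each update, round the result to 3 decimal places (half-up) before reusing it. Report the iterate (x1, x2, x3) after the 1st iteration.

(0.286, -1.125, 1.000)

Iteration 1:
  x1 = (5 - (3)·1.000 - (1)·0.000) / (7) = 0.286
  x2 = (3 - (-4)·-3.000 - (-3)·0.000) / (8) = -1.125
  x3 = (0 - (1)·-3.000 - (-4)·1.000) / (7) = 1.000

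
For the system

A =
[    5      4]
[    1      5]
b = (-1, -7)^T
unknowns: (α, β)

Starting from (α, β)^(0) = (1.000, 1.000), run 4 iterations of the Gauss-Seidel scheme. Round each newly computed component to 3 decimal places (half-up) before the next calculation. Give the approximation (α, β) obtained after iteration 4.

Iteration 1:
  α = (-1 - (4)·1.000) / (5) = -1.000
  β = (-7 - (1)·-1.000) / (5) = -1.200
Iteration 2:
  α = (-1 - (4)·-1.200) / (5) = 0.760
  β = (-7 - (1)·0.760) / (5) = -1.552
Iteration 3:
  α = (-1 - (4)·-1.552) / (5) = 1.042
  β = (-7 - (1)·1.042) / (5) = -1.608
Iteration 4:
  α = (-1 - (4)·-1.608) / (5) = 1.086
  β = (-7 - (1)·1.086) / (5) = -1.617

(1.086, -1.617)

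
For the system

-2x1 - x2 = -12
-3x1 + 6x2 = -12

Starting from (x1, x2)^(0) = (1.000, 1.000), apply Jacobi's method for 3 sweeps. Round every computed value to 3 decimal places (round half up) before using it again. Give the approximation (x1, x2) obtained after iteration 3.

(5.625, 1.375)

Iteration 1:
  x1 = (-12 - (-1)·1.000) / (-2) = 5.500
  x2 = (-12 - (-3)·1.000) / (6) = -1.500
Iteration 2:
  x1 = (-12 - (-1)·-1.500) / (-2) = 6.750
  x2 = (-12 - (-3)·5.500) / (6) = 0.750
Iteration 3:
  x1 = (-12 - (-1)·0.750) / (-2) = 5.625
  x2 = (-12 - (-3)·6.750) / (6) = 1.375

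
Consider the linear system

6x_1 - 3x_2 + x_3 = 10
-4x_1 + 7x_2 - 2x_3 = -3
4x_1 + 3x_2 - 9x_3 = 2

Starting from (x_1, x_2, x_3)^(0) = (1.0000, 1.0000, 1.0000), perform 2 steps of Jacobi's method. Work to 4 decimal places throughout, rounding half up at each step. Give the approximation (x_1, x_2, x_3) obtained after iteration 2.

Iteration 1:
  x_1 = (10 - (-3)·1.0000 - (1)·1.0000) / (6) = 2.0000
  x_2 = (-3 - (-4)·1.0000 - (-2)·1.0000) / (7) = 0.4286
  x_3 = (2 - (4)·1.0000 - (3)·1.0000) / (-9) = 0.5556
Iteration 2:
  x_1 = (10 - (-3)·0.4286 - (1)·0.5556) / (6) = 1.7884
  x_2 = (-3 - (-4)·2.0000 - (-2)·0.5556) / (7) = 0.8730
  x_3 = (2 - (4)·2.0000 - (3)·0.4286) / (-9) = 0.8095

(1.7884, 0.8730, 0.8095)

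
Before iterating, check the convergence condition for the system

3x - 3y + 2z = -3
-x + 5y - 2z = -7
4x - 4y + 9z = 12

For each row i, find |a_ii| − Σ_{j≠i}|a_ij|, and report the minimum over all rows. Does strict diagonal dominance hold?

row 1: |3| − (3+2) = -2
row 2: |5| − (1+2) = 2
row 3: |9| − (4+4) = 1
minimum over rows = -2 → not strictly diagonally dominant

-2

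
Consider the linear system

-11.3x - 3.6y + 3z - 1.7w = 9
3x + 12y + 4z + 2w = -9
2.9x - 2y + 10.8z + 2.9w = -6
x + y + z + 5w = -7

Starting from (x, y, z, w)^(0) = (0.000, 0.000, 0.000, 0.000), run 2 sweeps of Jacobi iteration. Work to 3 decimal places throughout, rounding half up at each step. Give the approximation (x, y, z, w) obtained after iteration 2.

Iteration 1:
  x = (9 - (-3.6)·0.000 - (3)·0.000 - (-1.7)·0.000) / (-11.3) = -0.796
  y = (-9 - (3)·0.000 - (4)·0.000 - (2)·0.000) / (12) = -0.750
  z = (-6 - (2.9)·0.000 - (-2)·0.000 - (2.9)·0.000) / (10.8) = -0.556
  w = (-7 - (1)·0.000 - (1)·0.000 - (1)·0.000) / (5) = -1.400
Iteration 2:
  x = (9 - (-3.6)·-0.750 - (3)·-0.556 - (-1.7)·-1.400) / (-11.3) = -0.495
  y = (-9 - (3)·-0.796 - (4)·-0.556 - (2)·-1.400) / (12) = -0.132
  z = (-6 - (2.9)·-0.796 - (-2)·-0.750 - (2.9)·-1.400) / (10.8) = -0.105
  w = (-7 - (1)·-0.796 - (1)·-0.750 - (1)·-0.556) / (5) = -0.980

(-0.495, -0.132, -0.105, -0.980)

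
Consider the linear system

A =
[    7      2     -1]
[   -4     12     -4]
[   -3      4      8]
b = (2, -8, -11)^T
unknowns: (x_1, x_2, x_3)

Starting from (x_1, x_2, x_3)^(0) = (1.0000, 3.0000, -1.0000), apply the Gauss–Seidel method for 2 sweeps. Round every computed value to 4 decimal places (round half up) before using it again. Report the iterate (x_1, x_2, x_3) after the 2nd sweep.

Iteration 1:
  x_1 = (2 - (2)·3.0000 - (-1)·-1.0000) / (7) = -0.7143
  x_2 = (-8 - (-4)·-0.7143 - (-4)·-1.0000) / (12) = -1.2381
  x_3 = (-11 - (-3)·-0.7143 - (4)·-1.2381) / (8) = -1.0238
Iteration 2:
  x_1 = (2 - (2)·-1.2381 - (-1)·-1.0238) / (7) = 0.4932
  x_2 = (-8 - (-4)·0.4932 - (-4)·-1.0238) / (12) = -0.8435
  x_3 = (-11 - (-3)·0.4932 - (4)·-0.8435) / (8) = -0.7683

(0.4932, -0.8435, -0.7683)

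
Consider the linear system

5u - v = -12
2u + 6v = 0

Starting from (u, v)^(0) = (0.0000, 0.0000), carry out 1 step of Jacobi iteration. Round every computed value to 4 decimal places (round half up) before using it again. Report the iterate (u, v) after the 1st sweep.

(-2.4000, 0.0000)

Iteration 1:
  u = (-12 - (-1)·0.0000) / (5) = -2.4000
  v = (0 - (2)·0.0000) / (6) = 0.0000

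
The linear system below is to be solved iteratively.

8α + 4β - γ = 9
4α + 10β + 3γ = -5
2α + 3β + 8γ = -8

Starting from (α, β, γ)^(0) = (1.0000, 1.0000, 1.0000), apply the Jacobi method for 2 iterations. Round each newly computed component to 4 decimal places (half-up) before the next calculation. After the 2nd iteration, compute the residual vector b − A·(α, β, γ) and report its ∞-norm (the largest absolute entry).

Iteration 1:
  α = (9 - (4)·1.0000 - (-1)·1.0000) / (8) = 0.7500
  β = (-5 - (4)·1.0000 - (3)·1.0000) / (10) = -1.2000
  γ = (-8 - (2)·1.0000 - (3)·1.0000) / (8) = -1.6250
Iteration 2:
  α = (9 - (4)·-1.2000 - (-1)·-1.6250) / (8) = 1.5219
  β = (-5 - (4)·0.7500 - (3)·-1.6250) / (10) = -0.3125
  γ = (-8 - (2)·0.7500 - (3)·-1.2000) / (8) = -0.7375
Residual b − A·x = (-2.6627, -5.7501, -4.2063); ∞-norm = 5.7501

5.7501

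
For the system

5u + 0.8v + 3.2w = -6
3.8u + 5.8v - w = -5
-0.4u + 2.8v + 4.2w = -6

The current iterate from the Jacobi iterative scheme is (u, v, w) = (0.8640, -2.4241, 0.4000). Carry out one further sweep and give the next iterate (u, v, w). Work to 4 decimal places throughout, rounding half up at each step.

(-1.0681, -1.3592, 0.2698)

One sweep:
  u = (-6 - (0.8)·-2.4241 - (3.2)·0.4000) / (5) = -1.0681
  v = (-5 - (3.8)·0.8640 - (-1)·0.4000) / (5.8) = -1.3592
  w = (-6 - (-0.4)·0.8640 - (2.8)·-2.4241) / (4.2) = 0.2698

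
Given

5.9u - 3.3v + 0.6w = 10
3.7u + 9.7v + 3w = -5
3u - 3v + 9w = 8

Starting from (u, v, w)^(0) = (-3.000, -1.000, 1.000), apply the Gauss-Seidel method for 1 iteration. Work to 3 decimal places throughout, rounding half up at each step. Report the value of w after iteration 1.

Iteration 1:
  u = (10 - (-3.3)·-1.000 - (0.6)·1.000) / (5.9) = 1.034
  v = (-5 - (3.7)·1.034 - (3)·1.000) / (9.7) = -1.219
  w = (8 - (3)·1.034 - (-3)·-1.219) / (9) = 0.138

0.138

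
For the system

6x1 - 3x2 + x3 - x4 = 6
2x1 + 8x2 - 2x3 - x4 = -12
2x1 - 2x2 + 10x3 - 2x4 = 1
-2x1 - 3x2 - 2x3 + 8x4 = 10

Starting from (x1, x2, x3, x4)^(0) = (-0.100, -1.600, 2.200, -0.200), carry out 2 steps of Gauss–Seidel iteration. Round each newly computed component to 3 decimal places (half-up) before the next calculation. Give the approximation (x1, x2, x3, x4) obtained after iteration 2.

(0.690, -1.590, -0.190, 0.779)

Iteration 1:
  x1 = (6 - (-3)·-1.600 - (1)·2.200 - (-1)·-0.200) / (6) = -0.200
  x2 = (-12 - (2)·-0.200 - (-2)·2.200 - (-1)·-0.200) / (8) = -0.925
  x3 = (1 - (2)·-0.200 - (-2)·-0.925 - (-2)·-0.200) / (10) = -0.085
  x4 = (10 - (-2)·-0.200 - (-3)·-0.925 - (-2)·-0.085) / (8) = 0.832
Iteration 2:
  x1 = (6 - (-3)·-0.925 - (1)·-0.085 - (-1)·0.832) / (6) = 0.690
  x2 = (-12 - (2)·0.690 - (-2)·-0.085 - (-1)·0.832) / (8) = -1.590
  x3 = (1 - (2)·0.690 - (-2)·-1.590 - (-2)·0.832) / (10) = -0.190
  x4 = (10 - (-2)·0.690 - (-3)·-1.590 - (-2)·-0.190) / (8) = 0.779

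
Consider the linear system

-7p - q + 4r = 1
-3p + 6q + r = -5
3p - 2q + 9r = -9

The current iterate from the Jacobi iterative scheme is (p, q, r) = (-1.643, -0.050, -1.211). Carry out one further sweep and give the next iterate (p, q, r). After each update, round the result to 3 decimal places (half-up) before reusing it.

One sweep:
  p = (1 - (-1)·-0.050 - (4)·-1.211) / (-7) = -0.828
  q = (-5 - (-3)·-1.643 - (1)·-1.211) / (6) = -1.453
  r = (-9 - (3)·-1.643 - (-2)·-0.050) / (9) = -0.463

(-0.828, -1.453, -0.463)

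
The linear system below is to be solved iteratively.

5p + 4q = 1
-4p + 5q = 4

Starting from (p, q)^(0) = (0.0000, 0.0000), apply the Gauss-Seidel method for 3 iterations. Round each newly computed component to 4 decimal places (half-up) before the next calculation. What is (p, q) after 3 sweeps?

(-0.0765, 0.7388)

Iteration 1:
  p = (1 - (4)·0.0000) / (5) = 0.2000
  q = (4 - (-4)·0.2000) / (5) = 0.9600
Iteration 2:
  p = (1 - (4)·0.9600) / (5) = -0.5680
  q = (4 - (-4)·-0.5680) / (5) = 0.3456
Iteration 3:
  p = (1 - (4)·0.3456) / (5) = -0.0765
  q = (4 - (-4)·-0.0765) / (5) = 0.7388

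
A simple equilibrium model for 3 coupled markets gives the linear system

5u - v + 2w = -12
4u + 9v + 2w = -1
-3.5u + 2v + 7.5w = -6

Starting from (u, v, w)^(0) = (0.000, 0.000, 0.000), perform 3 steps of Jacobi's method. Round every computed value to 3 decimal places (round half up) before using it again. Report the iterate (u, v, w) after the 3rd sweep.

(-1.417, 1.243, -2.083)

Iteration 1:
  u = (-12 - (-1)·0.000 - (2)·0.000) / (5) = -2.400
  v = (-1 - (4)·0.000 - (2)·0.000) / (9) = -0.111
  w = (-6 - (-3.5)·0.000 - (2)·0.000) / (7.5) = -0.800
Iteration 2:
  u = (-12 - (-1)·-0.111 - (2)·-0.800) / (5) = -2.102
  v = (-1 - (4)·-2.400 - (2)·-0.800) / (9) = 1.133
  w = (-6 - (-3.5)·-2.400 - (2)·-0.111) / (7.5) = -1.890
Iteration 3:
  u = (-12 - (-1)·1.133 - (2)·-1.890) / (5) = -1.417
  v = (-1 - (4)·-2.102 - (2)·-1.890) / (9) = 1.243
  w = (-6 - (-3.5)·-2.102 - (2)·1.133) / (7.5) = -2.083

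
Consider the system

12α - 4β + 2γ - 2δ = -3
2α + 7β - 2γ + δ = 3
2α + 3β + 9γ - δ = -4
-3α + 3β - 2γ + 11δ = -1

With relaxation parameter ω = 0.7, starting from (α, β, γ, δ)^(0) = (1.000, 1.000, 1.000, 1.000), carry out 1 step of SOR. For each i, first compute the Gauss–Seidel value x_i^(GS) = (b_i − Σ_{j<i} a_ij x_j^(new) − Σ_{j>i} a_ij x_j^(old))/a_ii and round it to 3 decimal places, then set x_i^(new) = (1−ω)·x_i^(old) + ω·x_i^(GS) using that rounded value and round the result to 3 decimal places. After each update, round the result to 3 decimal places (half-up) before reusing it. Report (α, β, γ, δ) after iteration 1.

Iteration 1:
  α: GS value = (-3 - (-4)·1.000 - (2)·1.000 - (-2)·1.000) / (12) = 0.083;  α ← (1−ω)·1.000 + ω·0.083 = 0.358
  β: GS value = (3 - (2)·0.358 - (-2)·1.000 - (1)·1.000) / (7) = 0.469;  β ← (1−ω)·1.000 + ω·0.469 = 0.628
  γ: GS value = (-4 - (2)·0.358 - (3)·0.628 - (-1)·1.000) / (9) = -0.622;  γ ← (1−ω)·1.000 + ω·-0.622 = -0.135
  δ: GS value = (-1 - (-3)·0.358 - (3)·0.628 - (-2)·-0.135) / (11) = -0.189;  δ ← (1−ω)·1.000 + ω·-0.189 = 0.168

(0.358, 0.628, -0.135, 0.168)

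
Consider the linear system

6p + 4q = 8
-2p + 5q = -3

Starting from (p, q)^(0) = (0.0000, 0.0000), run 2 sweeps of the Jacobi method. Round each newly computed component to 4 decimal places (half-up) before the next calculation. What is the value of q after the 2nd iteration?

Iteration 1:
  p = (8 - (4)·0.0000) / (6) = 1.3333
  q = (-3 - (-2)·0.0000) / (5) = -0.6000
Iteration 2:
  p = (8 - (4)·-0.6000) / (6) = 1.7333
  q = (-3 - (-2)·1.3333) / (5) = -0.0667

-0.0667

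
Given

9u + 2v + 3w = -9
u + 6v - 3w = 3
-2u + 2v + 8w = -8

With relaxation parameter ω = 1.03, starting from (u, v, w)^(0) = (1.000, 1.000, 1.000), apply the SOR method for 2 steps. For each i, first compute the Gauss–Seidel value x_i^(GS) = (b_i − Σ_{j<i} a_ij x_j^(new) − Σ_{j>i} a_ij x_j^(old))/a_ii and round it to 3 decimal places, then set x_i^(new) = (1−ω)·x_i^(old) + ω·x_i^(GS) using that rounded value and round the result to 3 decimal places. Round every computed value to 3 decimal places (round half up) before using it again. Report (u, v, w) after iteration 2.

(-0.652, -0.343, -1.055)

Iteration 1:
  u: GS value = (-9 - (2)·1.000 - (3)·1.000) / (9) = -1.556;  u ← (1−ω)·1.000 + ω·-1.556 = -1.633
  v: GS value = (3 - (1)·-1.633 - (-3)·1.000) / (6) = 1.272;  v ← (1−ω)·1.000 + ω·1.272 = 1.280
  w: GS value = (-8 - (-2)·-1.633 - (2)·1.280) / (8) = -1.728;  w ← (1−ω)·1.000 + ω·-1.728 = -1.810
Iteration 2:
  u: GS value = (-9 - (2)·1.280 - (3)·-1.810) / (9) = -0.681;  u ← (1−ω)·-1.633 + ω·-0.681 = -0.652
  v: GS value = (3 - (1)·-0.652 - (-3)·-1.810) / (6) = -0.296;  v ← (1−ω)·1.280 + ω·-0.296 = -0.343
  w: GS value = (-8 - (-2)·-0.652 - (2)·-0.343) / (8) = -1.077;  w ← (1−ω)·-1.810 + ω·-1.077 = -1.055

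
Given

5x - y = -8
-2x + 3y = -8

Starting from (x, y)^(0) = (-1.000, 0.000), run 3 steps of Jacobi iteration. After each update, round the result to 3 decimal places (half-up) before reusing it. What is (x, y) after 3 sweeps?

(-2.347, -4.178)

Iteration 1:
  x = (-8 - (-1)·0.000) / (5) = -1.600
  y = (-8 - (-2)·-1.000) / (3) = -3.333
Iteration 2:
  x = (-8 - (-1)·-3.333) / (5) = -2.267
  y = (-8 - (-2)·-1.600) / (3) = -3.733
Iteration 3:
  x = (-8 - (-1)·-3.733) / (5) = -2.347
  y = (-8 - (-2)·-2.267) / (3) = -4.178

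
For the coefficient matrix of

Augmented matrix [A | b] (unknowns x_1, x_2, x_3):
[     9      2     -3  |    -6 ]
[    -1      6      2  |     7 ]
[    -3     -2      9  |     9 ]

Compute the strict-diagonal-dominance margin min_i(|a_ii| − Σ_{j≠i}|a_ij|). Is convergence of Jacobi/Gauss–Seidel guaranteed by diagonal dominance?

row 1: |9| − (2+3) = 4
row 2: |6| − (1+2) = 3
row 3: |9| − (3+2) = 4
minimum over rows = 3 → strictly diagonally dominant (convergence guaranteed)

3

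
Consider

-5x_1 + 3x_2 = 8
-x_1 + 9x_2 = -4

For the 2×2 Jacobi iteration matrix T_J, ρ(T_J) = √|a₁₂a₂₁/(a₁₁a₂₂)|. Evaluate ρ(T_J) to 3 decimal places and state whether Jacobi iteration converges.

0.258

a₁₂a₂₁/(a₁₁a₂₂) = (3)·(-1) / ((-5)·(9)) = 0.066667
ρ = √|0.066667| = √0.066667 = 0.258
ρ < 1, so Jacobi converges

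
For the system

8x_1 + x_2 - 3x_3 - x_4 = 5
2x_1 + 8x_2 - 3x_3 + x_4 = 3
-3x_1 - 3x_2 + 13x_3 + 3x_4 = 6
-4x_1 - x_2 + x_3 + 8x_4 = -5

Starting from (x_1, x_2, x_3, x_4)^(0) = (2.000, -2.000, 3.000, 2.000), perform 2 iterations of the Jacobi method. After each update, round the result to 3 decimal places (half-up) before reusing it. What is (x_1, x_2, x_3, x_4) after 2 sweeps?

Iteration 1:
  x_1 = (5 - (1)·-2.000 - (-3)·3.000 - (-1)·2.000) / (8) = 2.250
  x_2 = (3 - (2)·2.000 - (-3)·3.000 - (1)·2.000) / (8) = 0.750
  x_3 = (6 - (-3)·2.000 - (-3)·-2.000 - (3)·2.000) / (13) = 0.000
  x_4 = (-5 - (-4)·2.000 - (-1)·-2.000 - (1)·3.000) / (8) = -0.250
Iteration 2:
  x_1 = (5 - (1)·0.750 - (-3)·0.000 - (-1)·-0.250) / (8) = 0.500
  x_2 = (3 - (2)·2.250 - (-3)·0.000 - (1)·-0.250) / (8) = -0.156
  x_3 = (6 - (-3)·2.250 - (-3)·0.750 - (3)·-0.250) / (13) = 1.212
  x_4 = (-5 - (-4)·2.250 - (-1)·0.750 - (1)·0.000) / (8) = 0.594

(0.500, -0.156, 1.212, 0.594)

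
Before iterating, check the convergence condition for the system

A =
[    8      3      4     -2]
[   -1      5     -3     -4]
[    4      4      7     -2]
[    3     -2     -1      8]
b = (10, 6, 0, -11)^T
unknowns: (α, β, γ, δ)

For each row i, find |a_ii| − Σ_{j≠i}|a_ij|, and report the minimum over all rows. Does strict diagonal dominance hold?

row 1: |8| − (3+4+2) = -1
row 2: |5| − (1+3+4) = -3
row 3: |7| − (4+4+2) = -3
row 4: |8| − (3+2+1) = 2
minimum over rows = -3 → not strictly diagonally dominant

-3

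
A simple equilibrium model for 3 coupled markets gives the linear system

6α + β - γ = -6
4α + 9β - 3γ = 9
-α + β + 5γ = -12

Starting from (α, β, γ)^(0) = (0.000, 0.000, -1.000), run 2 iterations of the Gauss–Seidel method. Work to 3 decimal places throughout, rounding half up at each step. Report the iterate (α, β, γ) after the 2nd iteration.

(-1.676, 0.788, -2.893)

Iteration 1:
  α = (-6 - (1)·0.000 - (-1)·-1.000) / (6) = -1.167
  β = (9 - (4)·-1.167 - (-3)·-1.000) / (9) = 1.185
  γ = (-12 - (-1)·-1.167 - (1)·1.185) / (5) = -2.870
Iteration 2:
  α = (-6 - (1)·1.185 - (-1)·-2.870) / (6) = -1.676
  β = (9 - (4)·-1.676 - (-3)·-2.870) / (9) = 0.788
  γ = (-12 - (-1)·-1.676 - (1)·0.788) / (5) = -2.893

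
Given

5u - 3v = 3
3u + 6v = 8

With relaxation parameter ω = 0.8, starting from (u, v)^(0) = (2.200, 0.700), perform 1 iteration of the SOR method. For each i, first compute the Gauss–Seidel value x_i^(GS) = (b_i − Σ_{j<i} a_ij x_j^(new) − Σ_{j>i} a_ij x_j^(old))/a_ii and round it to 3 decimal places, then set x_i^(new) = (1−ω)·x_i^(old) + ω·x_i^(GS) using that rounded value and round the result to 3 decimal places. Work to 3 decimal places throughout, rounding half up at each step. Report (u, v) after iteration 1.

Iteration 1:
  u: GS value = (3 - (-3)·0.700) / (5) = 1.020;  u ← (1−ω)·2.200 + ω·1.020 = 1.256
  v: GS value = (8 - (3)·1.256) / (6) = 0.705;  v ← (1−ω)·0.700 + ω·0.705 = 0.704

(1.256, 0.704)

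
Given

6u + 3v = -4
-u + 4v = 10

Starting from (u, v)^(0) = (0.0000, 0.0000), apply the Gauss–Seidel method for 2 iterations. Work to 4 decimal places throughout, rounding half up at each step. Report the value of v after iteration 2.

2.0417

Iteration 1:
  u = (-4 - (3)·0.0000) / (6) = -0.6667
  v = (10 - (-1)·-0.6667) / (4) = 2.3333
Iteration 2:
  u = (-4 - (3)·2.3333) / (6) = -1.8333
  v = (10 - (-1)·-1.8333) / (4) = 2.0417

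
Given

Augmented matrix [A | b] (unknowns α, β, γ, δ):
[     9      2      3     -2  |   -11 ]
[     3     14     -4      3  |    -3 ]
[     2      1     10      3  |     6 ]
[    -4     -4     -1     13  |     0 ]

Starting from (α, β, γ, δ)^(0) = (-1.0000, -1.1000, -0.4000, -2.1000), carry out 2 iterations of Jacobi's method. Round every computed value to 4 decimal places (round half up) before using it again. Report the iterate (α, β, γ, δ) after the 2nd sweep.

Iteration 1:
  α = (-11 - (2)·-1.1000 - (3)·-0.4000 - (-2)·-2.1000) / (9) = -1.3111
  β = (-3 - (3)·-1.0000 - (-4)·-0.4000 - (3)·-2.1000) / (14) = 0.3357
  γ = (6 - (2)·-1.0000 - (1)·-1.1000 - (3)·-2.1000) / (10) = 1.5400
  δ = (0 - (-4)·-1.0000 - (-4)·-1.1000 - (-1)·-0.4000) / (13) = -0.6769
Iteration 2:
  α = (-11 - (2)·0.3357 - (3)·1.5400 - (-2)·-0.6769) / (9) = -1.9606
  β = (-3 - (3)·-1.3111 - (-4)·1.5400 - (3)·-0.6769) / (14) = 0.6517
  γ = (6 - (2)·-1.3111 - (1)·0.3357 - (3)·-0.6769) / (10) = 1.0317
  δ = (0 - (-4)·-1.3111 - (-4)·0.3357 - (-1)·1.5400) / (13) = -0.1817

(-1.9606, 0.6517, 1.0317, -0.1817)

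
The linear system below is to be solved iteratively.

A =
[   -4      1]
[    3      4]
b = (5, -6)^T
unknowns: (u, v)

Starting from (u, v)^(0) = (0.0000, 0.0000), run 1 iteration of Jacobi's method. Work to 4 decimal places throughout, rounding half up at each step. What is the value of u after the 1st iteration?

-1.2500

Iteration 1:
  u = (5 - (1)·0.0000) / (-4) = -1.2500
  v = (-6 - (3)·0.0000) / (4) = -1.5000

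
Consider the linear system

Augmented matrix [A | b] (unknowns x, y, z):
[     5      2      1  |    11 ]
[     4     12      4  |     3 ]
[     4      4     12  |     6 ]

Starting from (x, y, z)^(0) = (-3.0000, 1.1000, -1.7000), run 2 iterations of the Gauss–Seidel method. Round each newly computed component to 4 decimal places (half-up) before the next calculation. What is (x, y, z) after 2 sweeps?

Iteration 1:
  x = (11 - (2)·1.1000 - (1)·-1.7000) / (5) = 2.1000
  y = (3 - (4)·2.1000 - (4)·-1.7000) / (12) = 0.1167
  z = (6 - (4)·2.1000 - (4)·0.1167) / (12) = -0.2389
Iteration 2:
  x = (11 - (2)·0.1167 - (1)·-0.2389) / (5) = 2.2011
  y = (3 - (4)·2.2011 - (4)·-0.2389) / (12) = -0.4041
  z = (6 - (4)·2.2011 - (4)·-0.4041) / (12) = -0.0990

(2.2011, -0.4041, -0.0990)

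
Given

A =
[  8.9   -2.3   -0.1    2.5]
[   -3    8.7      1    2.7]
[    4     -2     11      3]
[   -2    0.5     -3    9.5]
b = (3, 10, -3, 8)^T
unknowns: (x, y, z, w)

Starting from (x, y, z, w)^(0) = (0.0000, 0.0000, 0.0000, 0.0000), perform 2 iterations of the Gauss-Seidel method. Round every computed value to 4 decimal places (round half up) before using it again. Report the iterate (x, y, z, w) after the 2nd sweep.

(0.4392, 1.0734, -0.4539, 0.7347)

Iteration 1:
  x = (3 - (-2.3)·0.0000 - (-0.1)·0.0000 - (2.5)·0.0000) / (8.9) = 0.3371
  y = (10 - (-3)·0.3371 - (1)·0.0000 - (2.7)·0.0000) / (8.7) = 1.2657
  z = (-3 - (4)·0.3371 - (-2)·1.2657 - (3)·0.0000) / (11) = -0.1652
  w = (8 - (-2)·0.3371 - (0.5)·1.2657 - (-3)·-0.1652) / (9.5) = 0.7943
Iteration 2:
  x = (3 - (-2.3)·1.2657 - (-0.1)·-0.1652 - (2.5)·0.7943) / (8.9) = 0.4392
  y = (10 - (-3)·0.4392 - (1)·-0.1652 - (2.7)·0.7943) / (8.7) = 1.0734
  z = (-3 - (4)·0.4392 - (-2)·1.0734 - (3)·0.7943) / (11) = -0.4539
  w = (8 - (-2)·0.4392 - (0.5)·1.0734 - (-3)·-0.4539) / (9.5) = 0.7347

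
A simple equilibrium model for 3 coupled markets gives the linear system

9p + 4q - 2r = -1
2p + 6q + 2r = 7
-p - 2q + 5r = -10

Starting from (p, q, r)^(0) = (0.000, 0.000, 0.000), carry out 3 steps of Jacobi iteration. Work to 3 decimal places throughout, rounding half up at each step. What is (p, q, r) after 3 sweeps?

(-1.288, 2.043, -1.467)

Iteration 1:
  p = (-1 - (4)·0.000 - (-2)·0.000) / (9) = -0.111
  q = (7 - (2)·0.000 - (2)·0.000) / (6) = 1.167
  r = (-10 - (-1)·0.000 - (-2)·0.000) / (5) = -2.000
Iteration 2:
  p = (-1 - (4)·1.167 - (-2)·-2.000) / (9) = -1.074
  q = (7 - (2)·-0.111 - (2)·-2.000) / (6) = 1.870
  r = (-10 - (-1)·-0.111 - (-2)·1.167) / (5) = -1.555
Iteration 3:
  p = (-1 - (4)·1.870 - (-2)·-1.555) / (9) = -1.288
  q = (7 - (2)·-1.074 - (2)·-1.555) / (6) = 2.043
  r = (-10 - (-1)·-1.074 - (-2)·1.870) / (5) = -1.467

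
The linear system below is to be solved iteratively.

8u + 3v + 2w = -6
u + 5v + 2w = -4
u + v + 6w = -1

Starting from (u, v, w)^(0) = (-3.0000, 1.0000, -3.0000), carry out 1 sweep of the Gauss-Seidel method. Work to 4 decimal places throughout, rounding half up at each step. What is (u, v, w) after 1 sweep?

Iteration 1:
  u = (-6 - (3)·1.0000 - (2)·-3.0000) / (8) = -0.3750
  v = (-4 - (1)·-0.3750 - (2)·-3.0000) / (5) = 0.4750
  w = (-1 - (1)·-0.3750 - (1)·0.4750) / (6) = -0.1833

(-0.3750, 0.4750, -0.1833)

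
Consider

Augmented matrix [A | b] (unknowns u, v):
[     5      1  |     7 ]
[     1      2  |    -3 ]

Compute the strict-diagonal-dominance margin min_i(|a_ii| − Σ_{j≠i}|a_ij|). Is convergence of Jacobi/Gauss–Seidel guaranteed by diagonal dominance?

row 1: |5| − (1) = 4
row 2: |2| − (1) = 1
minimum over rows = 1 → strictly diagonally dominant (convergence guaranteed)

1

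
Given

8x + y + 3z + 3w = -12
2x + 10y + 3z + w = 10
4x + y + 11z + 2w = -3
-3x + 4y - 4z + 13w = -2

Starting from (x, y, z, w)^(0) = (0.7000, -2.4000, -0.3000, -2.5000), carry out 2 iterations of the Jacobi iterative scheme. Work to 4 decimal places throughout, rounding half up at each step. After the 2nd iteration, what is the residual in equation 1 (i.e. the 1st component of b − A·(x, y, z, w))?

Iteration 1:
  x = (-12 - (1)·-2.4000 - (3)·-0.3000 - (3)·-2.5000) / (8) = -0.1500
  y = (10 - (2)·0.7000 - (3)·-0.3000 - (1)·-2.5000) / (10) = 1.2000
  z = (-3 - (4)·0.7000 - (1)·-2.4000 - (2)·-2.5000) / (11) = 0.1455
  w = (-2 - (-3)·0.7000 - (4)·-2.4000 - (-4)·-0.3000) / (13) = 0.6538
Iteration 2:
  x = (-12 - (1)·1.2000 - (3)·0.1455 - (3)·0.6538) / (8) = -1.9497
  y = (10 - (2)·-0.1500 - (3)·0.1455 - (1)·0.6538) / (10) = 0.9210
  z = (-3 - (4)·-0.1500 - (1)·1.2000 - (2)·0.6538) / (11) = -0.4461
  w = (-2 - (-3)·-0.1500 - (4)·1.2000 - (-4)·0.1455) / (13) = -0.5129
Residual b − A·x = (5.5536, 6.5406, 9.8107, -6.6498)

5.5536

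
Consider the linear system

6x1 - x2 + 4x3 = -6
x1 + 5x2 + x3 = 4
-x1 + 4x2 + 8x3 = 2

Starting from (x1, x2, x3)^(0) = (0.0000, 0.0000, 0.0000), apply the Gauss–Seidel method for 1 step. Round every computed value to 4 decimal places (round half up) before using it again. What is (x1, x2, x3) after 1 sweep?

Iteration 1:
  x1 = (-6 - (-1)·0.0000 - (4)·0.0000) / (6) = -1.0000
  x2 = (4 - (1)·-1.0000 - (1)·0.0000) / (5) = 1.0000
  x3 = (2 - (-1)·-1.0000 - (4)·1.0000) / (8) = -0.3750

(-1.0000, 1.0000, -0.3750)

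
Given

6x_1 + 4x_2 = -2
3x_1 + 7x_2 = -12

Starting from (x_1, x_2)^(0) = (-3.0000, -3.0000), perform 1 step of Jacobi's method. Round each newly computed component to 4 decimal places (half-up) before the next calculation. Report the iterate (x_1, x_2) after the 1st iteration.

(1.6667, -0.4286)

Iteration 1:
  x_1 = (-2 - (4)·-3.0000) / (6) = 1.6667
  x_2 = (-12 - (3)·-3.0000) / (7) = -0.4286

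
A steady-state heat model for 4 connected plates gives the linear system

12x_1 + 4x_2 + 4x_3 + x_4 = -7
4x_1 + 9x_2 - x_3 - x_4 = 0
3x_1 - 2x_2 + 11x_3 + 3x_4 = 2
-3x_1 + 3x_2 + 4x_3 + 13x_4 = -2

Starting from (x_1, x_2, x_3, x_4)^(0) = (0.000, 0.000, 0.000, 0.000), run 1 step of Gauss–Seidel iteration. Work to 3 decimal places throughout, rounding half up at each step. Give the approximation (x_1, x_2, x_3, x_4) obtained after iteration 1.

Iteration 1:
  x_1 = (-7 - (4)·0.000 - (4)·0.000 - (1)·0.000) / (12) = -0.583
  x_2 = (0 - (4)·-0.583 - (-1)·0.000 - (-1)·0.000) / (9) = 0.259
  x_3 = (2 - (3)·-0.583 - (-2)·0.259 - (3)·0.000) / (11) = 0.388
  x_4 = (-2 - (-3)·-0.583 - (3)·0.259 - (4)·0.388) / (13) = -0.468

(-0.583, 0.259, 0.388, -0.468)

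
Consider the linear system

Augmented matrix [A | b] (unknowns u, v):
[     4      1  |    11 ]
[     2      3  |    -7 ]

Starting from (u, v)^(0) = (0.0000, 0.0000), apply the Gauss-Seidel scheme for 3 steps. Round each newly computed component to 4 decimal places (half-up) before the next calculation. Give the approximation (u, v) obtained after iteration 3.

(3.9653, -4.9769)

Iteration 1:
  u = (11 - (1)·0.0000) / (4) = 2.7500
  v = (-7 - (2)·2.7500) / (3) = -4.1667
Iteration 2:
  u = (11 - (1)·-4.1667) / (4) = 3.7917
  v = (-7 - (2)·3.7917) / (3) = -4.8611
Iteration 3:
  u = (11 - (1)·-4.8611) / (4) = 3.9653
  v = (-7 - (2)·3.9653) / (3) = -4.9769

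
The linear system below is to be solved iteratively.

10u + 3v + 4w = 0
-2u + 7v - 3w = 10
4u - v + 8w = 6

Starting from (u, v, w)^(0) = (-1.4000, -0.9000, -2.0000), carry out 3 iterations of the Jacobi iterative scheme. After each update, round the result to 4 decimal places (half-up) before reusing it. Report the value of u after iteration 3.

Iteration 1:
  u = (0 - (3)·-0.9000 - (4)·-2.0000) / (10) = 1.0700
  v = (10 - (-2)·-1.4000 - (-3)·-2.0000) / (7) = 0.1714
  w = (6 - (4)·-1.4000 - (-1)·-0.9000) / (8) = 1.3375
Iteration 2:
  u = (0 - (3)·0.1714 - (4)·1.3375) / (10) = -0.5864
  v = (10 - (-2)·1.0700 - (-3)·1.3375) / (7) = 2.3075
  w = (6 - (4)·1.0700 - (-1)·0.1714) / (8) = 0.2364
Iteration 3:
  u = (0 - (3)·2.3075 - (4)·0.2364) / (10) = -0.7868
  v = (10 - (-2)·-0.5864 - (-3)·0.2364) / (7) = 1.3623
  w = (6 - (4)·-0.5864 - (-1)·2.3075) / (8) = 1.3316

-0.7868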